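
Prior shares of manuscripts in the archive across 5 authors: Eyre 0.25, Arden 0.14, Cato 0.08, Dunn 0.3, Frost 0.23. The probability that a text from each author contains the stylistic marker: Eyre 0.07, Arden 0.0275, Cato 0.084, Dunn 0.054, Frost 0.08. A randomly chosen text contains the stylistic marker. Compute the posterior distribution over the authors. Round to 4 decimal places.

Eyre 0.2792, Arden 0.0614, Cato 0.1072, Dunn 0.2585, Frost 0.2936

Compute prior × likelihood for every hypothesis:
  Eyre: 0.25 × 0.07 = 0.0175
  Arden: 0.14 × 0.0275 = 0.00385
  Cato: 0.08 × 0.084 = 0.00672
  Dunn: 0.3 × 0.054 = 0.0162
  Frost: 0.23 × 0.08 = 0.0184
Total = 0.06267.
P(Eyre | marker) = 0.0175/0.06267 ≈ 0.2792
P(Arden | marker) = 0.00385/0.06267 ≈ 0.0614
P(Cato | marker) = 0.00672/0.06267 ≈ 0.1072
P(Dunn | marker) = 0.0162/0.06267 ≈ 0.2585
P(Frost | marker) = 0.0184/0.06267 ≈ 0.2936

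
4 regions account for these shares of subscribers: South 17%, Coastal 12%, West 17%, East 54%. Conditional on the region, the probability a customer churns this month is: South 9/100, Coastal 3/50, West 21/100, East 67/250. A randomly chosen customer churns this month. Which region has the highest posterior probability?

East

By Bayes' rule, posterior ∝ prior × likelihood:
  South: 0.17 × 0.09 = 0.0153
  Coastal: 0.12 × 0.06 = 0.0072
  West: 0.17 × 0.21 = 0.0357
  East: 0.54 × 0.268 = 0.14472
Normalizing constant = 0.20292.
Largest term belongs to East, so East is most probable.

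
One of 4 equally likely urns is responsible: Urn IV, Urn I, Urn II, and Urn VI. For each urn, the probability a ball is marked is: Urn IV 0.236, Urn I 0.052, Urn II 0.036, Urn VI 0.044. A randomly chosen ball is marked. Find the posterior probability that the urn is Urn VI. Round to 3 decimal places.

0.120

Since the prior is uniform, the posterior is proportional to the likelihood:
  Urn IV: 0.236
  Urn I: 0.052
  Urn II: 0.036
  Urn VI: 0.044
Normalizing constant = 0.368.
P(Urn VI | evidence) = 0.044 / 0.368 ≈ 0.120.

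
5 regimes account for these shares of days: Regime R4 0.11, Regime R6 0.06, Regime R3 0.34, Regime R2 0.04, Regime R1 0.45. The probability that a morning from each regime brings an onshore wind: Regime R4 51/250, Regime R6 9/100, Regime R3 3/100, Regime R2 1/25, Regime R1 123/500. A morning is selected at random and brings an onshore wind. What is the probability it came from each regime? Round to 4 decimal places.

Regime R4 0.1493, Regime R6 0.0359, Regime R3 0.0678, Regime R2 0.0106, Regime R1 0.7363

Prior × likelihood for each hypothesis:
  Regime R4: 0.11 × 0.204 = 0.02244
  Regime R6: 0.06 × 0.09 = 0.0054
  Regime R3: 0.34 × 0.03 = 0.0102
  Regime R2: 0.04 × 0.04 = 0.0016
  Regime R1: 0.45 × 0.246 = 0.1107
Total = 0.15034.
P(Regime R4 | onshore) = 0.02244/0.15034 ≈ 0.1493
P(Regime R6 | onshore) = 0.0054/0.15034 ≈ 0.0359
P(Regime R3 | onshore) = 0.0102/0.15034 ≈ 0.0678
P(Regime R2 | onshore) = 0.0016/0.15034 ≈ 0.0106
P(Regime R1 | onshore) = 0.1107/0.15034 ≈ 0.7363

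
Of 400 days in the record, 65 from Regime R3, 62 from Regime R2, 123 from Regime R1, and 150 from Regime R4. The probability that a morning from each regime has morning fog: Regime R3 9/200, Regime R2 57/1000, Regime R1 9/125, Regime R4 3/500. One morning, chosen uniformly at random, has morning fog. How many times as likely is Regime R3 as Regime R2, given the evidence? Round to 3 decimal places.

0.828

Compute prior × likelihood for every hypothesis:
  Regime R3: 0.1625 × 0.045 = 0.0073125
  Regime R2: 0.155 × 0.057 = 0.008835
  Regime R1: 0.3075 × 0.072 = 0.02214
  Regime R4: 0.375 × 0.006 = 0.00225
Total = 0.0405375.
The ratio is 0.0073125 / 0.008835 (the normalizer cancels) = 0.828.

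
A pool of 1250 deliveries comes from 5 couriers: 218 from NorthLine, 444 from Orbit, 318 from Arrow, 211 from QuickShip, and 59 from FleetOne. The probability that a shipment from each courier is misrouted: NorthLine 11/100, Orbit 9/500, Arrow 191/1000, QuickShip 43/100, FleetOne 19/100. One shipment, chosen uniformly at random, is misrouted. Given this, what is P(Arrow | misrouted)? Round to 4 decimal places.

Compute prior × likelihood for every hypothesis:
  NorthLine: 0.1744 × 0.11 = 0.019184
  Orbit: 0.3552 × 0.018 = 0.0063936
  Arrow: 0.2544 × 0.191 = 0.0485904
  QuickShip: 0.1688 × 0.43 = 0.072584
  FleetOne: 0.0472 × 0.19 = 0.008968
Normalizing constant = 0.15572.
P(Arrow | evidence) = 0.0485904 / 0.15572 ≈ 0.3120.

0.3120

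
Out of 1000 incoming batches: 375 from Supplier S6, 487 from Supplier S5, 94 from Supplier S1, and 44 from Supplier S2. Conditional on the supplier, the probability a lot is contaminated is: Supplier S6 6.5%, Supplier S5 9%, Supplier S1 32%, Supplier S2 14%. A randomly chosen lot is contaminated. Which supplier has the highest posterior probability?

Unnormalized posteriors (prior × likelihood):
  Supplier S6: 0.375 × 0.065 = 0.024375
  Supplier S5: 0.487 × 0.09 = 0.04383
  Supplier S1: 0.094 × 0.32 = 0.03008
  Supplier S2: 0.044 × 0.14 = 0.00616
Total = 0.104445.
Largest term belongs to Supplier S5, so Supplier S5 is most probable.

Supplier S5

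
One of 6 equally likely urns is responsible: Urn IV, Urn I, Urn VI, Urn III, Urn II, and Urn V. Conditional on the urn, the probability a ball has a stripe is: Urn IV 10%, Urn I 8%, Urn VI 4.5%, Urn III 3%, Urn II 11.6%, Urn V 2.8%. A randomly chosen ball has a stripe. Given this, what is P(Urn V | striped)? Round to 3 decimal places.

Since the prior is uniform, the posterior is proportional to the likelihood:
  Urn IV: 0.1
  Urn I: 0.08
  Urn VI: 0.045
  Urn III: 0.03
  Urn II: 0.116
  Urn V: 0.028
Sum = 0.399.
P(Urn V | evidence) = 0.028 / 0.399 ≈ 0.070.

0.070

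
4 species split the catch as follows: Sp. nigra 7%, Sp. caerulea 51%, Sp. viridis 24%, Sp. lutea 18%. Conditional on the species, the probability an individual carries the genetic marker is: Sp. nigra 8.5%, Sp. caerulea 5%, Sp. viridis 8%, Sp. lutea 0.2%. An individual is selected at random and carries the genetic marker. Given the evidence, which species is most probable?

Unnormalized posteriors (prior × likelihood):
  Sp. nigra: 0.07 × 0.085 = 0.00595
  Sp. caerulea: 0.51 × 0.05 = 0.0255
  Sp. viridis: 0.24 × 0.08 = 0.0192
  Sp. lutea: 0.18 × 0.002 = 0.00036
Total = 0.05101.
Largest term belongs to Sp. caerulea, so Sp. caerulea is most probable.

Sp. caerulea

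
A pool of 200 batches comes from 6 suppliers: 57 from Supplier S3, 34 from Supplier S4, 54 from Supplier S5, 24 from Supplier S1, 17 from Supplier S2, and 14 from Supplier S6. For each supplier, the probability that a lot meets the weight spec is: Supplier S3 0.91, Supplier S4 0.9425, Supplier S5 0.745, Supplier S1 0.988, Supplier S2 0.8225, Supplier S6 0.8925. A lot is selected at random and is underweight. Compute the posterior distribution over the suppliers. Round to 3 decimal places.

Taking complements, P(underweight | each) = Supplier S3 0.09, Supplier S4 0.0575, Supplier S5 0.255, Supplier S1 0.012, Supplier S2 0.1775, Supplier S6 0.1075.
Unnormalized posteriors (prior × likelihood):
  Supplier S3: 0.285 × 0.09 = 0.02565
  Supplier S4: 0.17 × 0.0575 = 0.009775
  Supplier S5: 0.27 × 0.255 = 0.06885
  Supplier S1: 0.12 × 0.012 = 0.00144
  Supplier S2: 0.085 × 0.1775 = 0.0150875
  Supplier S6: 0.07 × 0.1075 = 0.007525
Total = 0.1283275.
P(Supplier S3 | underweight) = 0.02565/0.1283275 ≈ 0.200
P(Supplier S4 | underweight) = 0.009775/0.1283275 ≈ 0.076
P(Supplier S5 | underweight) = 0.06885/0.1283275 ≈ 0.537
P(Supplier S1 | underweight) = 0.00144/0.1283275 ≈ 0.011
P(Supplier S2 | underweight) = 0.0150875/0.1283275 ≈ 0.118
P(Supplier S6 | underweight) = 0.007525/0.1283275 ≈ 0.059

Supplier S3 0.200, Supplier S4 0.076, Supplier S5 0.537, Supplier S1 0.011, Supplier S2 0.118, Supplier S6 0.059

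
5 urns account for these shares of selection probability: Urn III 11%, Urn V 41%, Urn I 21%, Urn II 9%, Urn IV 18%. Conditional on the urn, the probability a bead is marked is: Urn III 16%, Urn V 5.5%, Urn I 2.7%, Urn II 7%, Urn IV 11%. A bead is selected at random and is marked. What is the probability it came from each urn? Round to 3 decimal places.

Urn III 0.245, Urn V 0.314, Urn I 0.079, Urn II 0.088, Urn IV 0.275

Unnormalized posteriors (prior × likelihood):
  Urn III: 0.11 × 0.16 = 0.0176
  Urn V: 0.41 × 0.055 = 0.02255
  Urn I: 0.21 × 0.027 = 0.00567
  Urn II: 0.09 × 0.07 = 0.0063
  Urn IV: 0.18 × 0.11 = 0.0198
Normalizing constant = 0.07192.
P(Urn III | marked) = 0.0176/0.07192 ≈ 0.245
P(Urn V | marked) = 0.02255/0.07192 ≈ 0.314
P(Urn I | marked) = 0.00567/0.07192 ≈ 0.079
P(Urn II | marked) = 0.0063/0.07192 ≈ 0.088
P(Urn IV | marked) = 0.0198/0.07192 ≈ 0.275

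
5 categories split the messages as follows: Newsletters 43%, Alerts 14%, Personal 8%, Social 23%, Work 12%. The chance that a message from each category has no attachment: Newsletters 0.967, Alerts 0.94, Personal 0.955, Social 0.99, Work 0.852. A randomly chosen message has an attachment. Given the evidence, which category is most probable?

Work

Taking complements, P(attachment | each) = Newsletters 0.033, Alerts 0.06, Personal 0.045, Social 0.01, Work 0.148.
Prior × likelihood for each hypothesis:
  Newsletters: 0.43 × 0.033 = 0.01419
  Alerts: 0.14 × 0.06 = 0.0084
  Personal: 0.08 × 0.045 = 0.0036
  Social: 0.23 × 0.01 = 0.0023
  Work: 0.12 × 0.148 = 0.01776
Sum = 0.04625.
Largest term belongs to Work, so Work is most probable.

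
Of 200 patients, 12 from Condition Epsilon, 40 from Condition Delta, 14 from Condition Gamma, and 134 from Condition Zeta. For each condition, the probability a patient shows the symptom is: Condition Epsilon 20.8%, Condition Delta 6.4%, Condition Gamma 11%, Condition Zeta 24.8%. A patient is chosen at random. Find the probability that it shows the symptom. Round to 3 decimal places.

0.199

Prior × likelihood for each hypothesis:
  Condition Epsilon: 0.06 × 0.208 = 0.01248
  Condition Delta: 0.2 × 0.064 = 0.0128
  Condition Gamma: 0.07 × 0.11 = 0.0077
  Condition Zeta: 0.67 × 0.248 = 0.16616
P(symptomatic) = 0.01248 + 0.0128 + 0.0077 + 0.16616 = 0.19914 → 0.199.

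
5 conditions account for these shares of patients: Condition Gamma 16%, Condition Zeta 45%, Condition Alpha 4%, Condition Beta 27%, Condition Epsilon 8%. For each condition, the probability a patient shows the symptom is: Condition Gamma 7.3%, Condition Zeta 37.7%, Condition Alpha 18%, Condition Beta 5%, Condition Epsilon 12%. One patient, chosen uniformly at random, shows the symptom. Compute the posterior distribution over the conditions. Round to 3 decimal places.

Condition Gamma 0.055, Condition Zeta 0.802, Condition Alpha 0.034, Condition Beta 0.064, Condition Epsilon 0.045

Unnormalized posteriors (prior × likelihood):
  Condition Gamma: 0.16 × 0.073 = 0.01168
  Condition Zeta: 0.45 × 0.377 = 0.16965
  Condition Alpha: 0.04 × 0.18 = 0.0072
  Condition Beta: 0.27 × 0.05 = 0.0135
  Condition Epsilon: 0.08 × 0.12 = 0.0096
Total = 0.21163.
P(Condition Gamma | symptomatic) = 0.01168/0.21163 ≈ 0.055
P(Condition Zeta | symptomatic) = 0.16965/0.21163 ≈ 0.802
P(Condition Alpha | symptomatic) = 0.0072/0.21163 ≈ 0.034
P(Condition Beta | symptomatic) = 0.0135/0.21163 ≈ 0.064
P(Condition Epsilon | symptomatic) = 0.0096/0.21163 ≈ 0.045
(Check: 0.055+0.802+0.034+0.064+0.045 = 1.000.)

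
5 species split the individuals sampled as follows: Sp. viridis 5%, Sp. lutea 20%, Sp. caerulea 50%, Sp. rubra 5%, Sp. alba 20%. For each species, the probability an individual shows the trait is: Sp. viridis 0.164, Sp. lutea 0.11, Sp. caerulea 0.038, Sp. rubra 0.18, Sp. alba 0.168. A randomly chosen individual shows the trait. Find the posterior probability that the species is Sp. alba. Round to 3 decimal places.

Prior × likelihood for each hypothesis:
  Sp. viridis: 0.05 × 0.164 = 0.0082
  Sp. lutea: 0.2 × 0.11 = 0.022
  Sp. caerulea: 0.5 × 0.038 = 0.019
  Sp. rubra: 0.05 × 0.18 = 0.009
  Sp. alba: 0.2 × 0.168 = 0.0336
Sum = 0.0918.
P(Sp. alba | evidence) = 0.0336 / 0.0918 ≈ 0.366.

0.366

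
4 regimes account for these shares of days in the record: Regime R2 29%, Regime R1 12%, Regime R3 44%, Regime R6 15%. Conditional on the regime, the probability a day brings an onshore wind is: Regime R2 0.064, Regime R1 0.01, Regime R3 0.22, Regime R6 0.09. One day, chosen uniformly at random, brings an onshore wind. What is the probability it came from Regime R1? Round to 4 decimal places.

0.0092

By Bayes' rule, posterior ∝ prior × likelihood:
  Regime R2: 0.29 × 0.064 = 0.01856
  Regime R1: 0.12 × 0.01 = 0.0012
  Regime R3: 0.44 × 0.22 = 0.0968
  Regime R6: 0.15 × 0.09 = 0.0135
Total = 0.13006.
P(Regime R1 | evidence) = 0.0012 / 0.13006 ≈ 0.0092.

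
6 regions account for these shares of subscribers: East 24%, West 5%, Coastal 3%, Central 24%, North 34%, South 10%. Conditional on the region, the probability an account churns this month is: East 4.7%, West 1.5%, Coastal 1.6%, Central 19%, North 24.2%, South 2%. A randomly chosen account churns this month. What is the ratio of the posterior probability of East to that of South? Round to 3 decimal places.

Prior × likelihood for each hypothesis:
  East: 0.24 × 0.047 = 0.01128
  West: 0.05 × 0.015 = 0.00075
  Coastal: 0.03 × 0.016 = 0.00048
  Central: 0.24 × 0.19 = 0.0456
  North: 0.34 × 0.242 = 0.08228
  South: 0.1 × 0.02 = 0.002
Normalizing constant = 0.14239.
The ratio is 0.01128 / 0.002 (the normalizer cancels) = 5.640.

5.640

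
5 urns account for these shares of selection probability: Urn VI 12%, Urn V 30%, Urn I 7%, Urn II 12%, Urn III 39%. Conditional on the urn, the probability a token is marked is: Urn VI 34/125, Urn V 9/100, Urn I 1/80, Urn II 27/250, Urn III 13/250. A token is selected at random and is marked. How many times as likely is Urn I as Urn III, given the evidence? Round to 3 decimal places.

0.043

Compute prior × likelihood for every hypothesis:
  Urn VI: 0.12 × 0.272 = 0.03264
  Urn V: 0.3 × 0.09 = 0.027
  Urn I: 0.07 × 0.0125 = 0.000875
  Urn II: 0.12 × 0.108 = 0.01296
  Urn III: 0.39 × 0.052 = 0.02028
Total = 0.093755.
The ratio is 0.000875 / 0.02028 (the normalizer cancels) = 0.043.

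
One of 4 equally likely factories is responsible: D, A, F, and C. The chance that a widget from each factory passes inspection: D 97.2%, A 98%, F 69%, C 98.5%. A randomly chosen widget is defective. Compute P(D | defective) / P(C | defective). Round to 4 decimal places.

1.8667

Taking complements, P(defective | each) = D 0.028, A 0.02, F 0.31, C 0.015.
With a uniform prior (1/4 each), posterior ∝ likelihood:
  D: 0.028
  A: 0.02
  F: 0.31
  C: 0.015
Total = 0.373.
The ratio is 0.028 / 0.015 (the normalizer cancels) = 1.8667.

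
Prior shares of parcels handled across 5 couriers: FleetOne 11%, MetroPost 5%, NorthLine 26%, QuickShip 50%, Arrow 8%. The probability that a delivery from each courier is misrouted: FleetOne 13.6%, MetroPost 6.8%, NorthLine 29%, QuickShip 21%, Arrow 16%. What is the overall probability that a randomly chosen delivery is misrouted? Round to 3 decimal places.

Compute prior × likelihood for every hypothesis:
  FleetOne: 0.11 × 0.136 = 0.01496
  MetroPost: 0.05 × 0.068 = 0.0034
  NorthLine: 0.26 × 0.29 = 0.0754
  QuickShip: 0.5 × 0.21 = 0.105
  Arrow: 0.08 × 0.16 = 0.0128
P(misrouted) = 0.01496 + 0.0034 + 0.0754 + 0.105 + 0.0128 = 0.21156 → 0.212.

0.212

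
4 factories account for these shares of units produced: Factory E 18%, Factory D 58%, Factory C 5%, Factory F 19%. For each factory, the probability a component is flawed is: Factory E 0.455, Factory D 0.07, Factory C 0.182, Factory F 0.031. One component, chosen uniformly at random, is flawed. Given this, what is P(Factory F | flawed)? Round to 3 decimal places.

0.043

By Bayes' rule, posterior ∝ prior × likelihood:
  Factory E: 0.18 × 0.455 = 0.0819
  Factory D: 0.58 × 0.07 = 0.0406
  Factory C: 0.05 × 0.182 = 0.0091
  Factory F: 0.19 × 0.031 = 0.00589
Total = 0.13749.
P(Factory F | evidence) = 0.00589 / 0.13749 ≈ 0.043.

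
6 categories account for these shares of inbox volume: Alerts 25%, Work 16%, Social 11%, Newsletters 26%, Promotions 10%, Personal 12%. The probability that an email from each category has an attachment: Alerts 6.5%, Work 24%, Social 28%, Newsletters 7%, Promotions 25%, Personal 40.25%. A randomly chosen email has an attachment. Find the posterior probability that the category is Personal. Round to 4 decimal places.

0.2730

Unnormalized posteriors (prior × likelihood):
  Alerts: 0.25 × 0.065 = 0.01625
  Work: 0.16 × 0.24 = 0.0384
  Social: 0.11 × 0.28 = 0.0308
  Newsletters: 0.26 × 0.07 = 0.0182
  Promotions: 0.1 × 0.25 = 0.025
  Personal: 0.12 × 0.4025 = 0.0483
Normalizing constant = 0.17695.
P(Personal | evidence) = 0.0483 / 0.17695 ≈ 0.2730.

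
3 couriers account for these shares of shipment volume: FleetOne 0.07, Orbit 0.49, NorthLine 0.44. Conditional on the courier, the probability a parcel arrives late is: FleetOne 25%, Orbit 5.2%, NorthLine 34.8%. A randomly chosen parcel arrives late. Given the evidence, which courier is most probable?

Prior × likelihood for each hypothesis:
  FleetOne: 0.07 × 0.25 = 0.0175
  Orbit: 0.49 × 0.052 = 0.02548
  NorthLine: 0.44 × 0.348 = 0.15312
Total = 0.1961.
Largest term belongs to NorthLine, so NorthLine is most probable.

NorthLine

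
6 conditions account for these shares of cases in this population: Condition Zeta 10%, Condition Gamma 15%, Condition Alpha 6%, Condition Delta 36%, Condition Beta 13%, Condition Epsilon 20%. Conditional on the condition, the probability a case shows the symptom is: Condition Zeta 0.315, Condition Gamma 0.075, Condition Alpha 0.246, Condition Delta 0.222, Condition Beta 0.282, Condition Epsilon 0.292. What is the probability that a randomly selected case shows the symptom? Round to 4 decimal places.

0.2325

Unnormalized posteriors (prior × likelihood):
  Condition Zeta: 0.1 × 0.315 = 0.0315
  Condition Gamma: 0.15 × 0.075 = 0.01125
  Condition Alpha: 0.06 × 0.246 = 0.01476
  Condition Delta: 0.36 × 0.222 = 0.07992
  Condition Beta: 0.13 × 0.282 = 0.03666
  Condition Epsilon: 0.2 × 0.292 = 0.0584
P(symptomatic) = 0.0315 + 0.01125 + 0.01476 + 0.07992 + 0.03666 + 0.0584 = 0.23249 → 0.2325.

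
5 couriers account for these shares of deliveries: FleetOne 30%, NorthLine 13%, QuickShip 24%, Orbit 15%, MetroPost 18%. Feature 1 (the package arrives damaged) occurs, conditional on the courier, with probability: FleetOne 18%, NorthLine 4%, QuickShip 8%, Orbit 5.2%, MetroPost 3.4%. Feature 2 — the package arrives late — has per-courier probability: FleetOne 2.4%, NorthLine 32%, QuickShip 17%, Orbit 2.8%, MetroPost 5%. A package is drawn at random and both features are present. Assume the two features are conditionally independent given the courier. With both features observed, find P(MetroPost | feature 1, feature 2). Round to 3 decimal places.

Prior × likelihood for each hypothesis:
  FleetOne: 0.3 × 0.18 × 0.024 = 0.001296
  NorthLine: 0.13 × 0.04 × 0.32 = 0.001664
  QuickShip: 0.24 × 0.08 × 0.17 = 0.003264
  Orbit: 0.15 × 0.052 × 0.028 = 0.0002184
  MetroPost: 0.18 × 0.034 × 0.05 = 0.000306
Sum = 0.0067484.
P(MetroPost | evidence) = 0.000306 / 0.0067484 ≈ 0.045.

0.045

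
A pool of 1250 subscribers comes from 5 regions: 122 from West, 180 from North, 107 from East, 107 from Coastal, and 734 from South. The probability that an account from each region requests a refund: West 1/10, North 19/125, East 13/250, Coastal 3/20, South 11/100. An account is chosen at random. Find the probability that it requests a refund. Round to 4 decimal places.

0.1135

By Bayes' rule, posterior ∝ prior × likelihood:
  West: 0.0976 × 0.1 = 0.00976
  North: 0.144 × 0.152 = 0.021888
  East: 0.0856 × 0.052 = 0.0044512
  Coastal: 0.0856 × 0.15 = 0.01284
  South: 0.5872 × 0.11 = 0.064592
P(refund) = 0.00976 + 0.021888 + 0.0044512 + 0.01284 + 0.064592 = 0.1135312 → 0.1135.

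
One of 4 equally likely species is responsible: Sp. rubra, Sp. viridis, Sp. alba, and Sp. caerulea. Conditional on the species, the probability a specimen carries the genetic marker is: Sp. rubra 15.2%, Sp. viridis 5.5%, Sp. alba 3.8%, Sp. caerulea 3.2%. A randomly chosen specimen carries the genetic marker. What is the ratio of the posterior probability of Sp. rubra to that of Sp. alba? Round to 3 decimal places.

With a uniform prior (1/4 each), posterior ∝ likelihood:
  Sp. rubra: 0.152
  Sp. viridis: 0.055
  Sp. alba: 0.038
  Sp. caerulea: 0.032
Normalizing constant = 0.277.
The ratio is 0.152 / 0.038 (the normalizer cancels) = 4.000.

4.000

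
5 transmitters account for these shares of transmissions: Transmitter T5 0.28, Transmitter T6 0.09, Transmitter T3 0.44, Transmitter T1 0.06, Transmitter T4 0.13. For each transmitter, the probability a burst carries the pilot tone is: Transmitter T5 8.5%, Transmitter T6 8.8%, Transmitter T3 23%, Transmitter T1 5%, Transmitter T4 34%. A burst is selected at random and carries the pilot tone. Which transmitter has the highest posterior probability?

Transmitter T3

Unnormalized posteriors (prior × likelihood):
  Transmitter T5: 0.28 × 0.085 = 0.0238
  Transmitter T6: 0.09 × 0.088 = 0.00792
  Transmitter T3: 0.44 × 0.23 = 0.1012
  Transmitter T1: 0.06 × 0.05 = 0.003
  Transmitter T4: 0.13 × 0.34 = 0.0442
Total = 0.18012.
Largest term belongs to Transmitter T3, so Transmitter T3 is most probable.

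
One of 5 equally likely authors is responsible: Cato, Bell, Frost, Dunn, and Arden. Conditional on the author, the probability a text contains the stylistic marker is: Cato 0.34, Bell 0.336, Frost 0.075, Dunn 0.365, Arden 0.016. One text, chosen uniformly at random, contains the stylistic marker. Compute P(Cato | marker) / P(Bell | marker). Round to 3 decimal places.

1.012

Since the prior is uniform, the posterior is proportional to the likelihood:
  Cato: 0.34
  Bell: 0.336
  Frost: 0.075
  Dunn: 0.365
  Arden: 0.016
Total = 1.132.
The ratio is 0.34 / 0.336 (the normalizer cancels) = 1.012.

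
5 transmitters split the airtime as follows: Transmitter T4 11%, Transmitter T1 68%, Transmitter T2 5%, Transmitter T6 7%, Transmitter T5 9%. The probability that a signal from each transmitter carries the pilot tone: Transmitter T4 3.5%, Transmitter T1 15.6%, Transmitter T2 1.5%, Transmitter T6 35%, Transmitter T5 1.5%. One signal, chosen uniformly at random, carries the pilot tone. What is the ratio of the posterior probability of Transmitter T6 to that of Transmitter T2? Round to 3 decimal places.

Unnormalized posteriors (prior × likelihood):
  Transmitter T4: 0.11 × 0.035 = 0.00385
  Transmitter T1: 0.68 × 0.156 = 0.10608
  Transmitter T2: 0.05 × 0.015 = 0.00075
  Transmitter T6: 0.07 × 0.35 = 0.0245
  Transmitter T5: 0.09 × 0.015 = 0.00135
Total = 0.13653.
The ratio is 0.0245 / 0.00075 (the normalizer cancels) = 32.667.

32.667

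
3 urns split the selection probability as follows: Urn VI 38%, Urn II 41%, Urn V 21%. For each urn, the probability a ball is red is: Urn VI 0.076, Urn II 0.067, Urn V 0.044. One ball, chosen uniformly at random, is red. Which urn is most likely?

Prior × likelihood for each hypothesis:
  Urn VI: 0.38 × 0.076 = 0.02888
  Urn II: 0.41 × 0.067 = 0.02747
  Urn V: 0.21 × 0.044 = 0.00924
Total = 0.06559.
Largest term belongs to Urn VI, so Urn VI is most probable.

Urn VI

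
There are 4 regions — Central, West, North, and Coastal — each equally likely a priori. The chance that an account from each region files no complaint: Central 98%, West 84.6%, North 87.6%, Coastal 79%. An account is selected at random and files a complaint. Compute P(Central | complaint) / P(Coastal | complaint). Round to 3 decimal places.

Taking complements, P(complaint | each) = Central 0.02, West 0.154, North 0.124, Coastal 0.21.
With a uniform prior (1/4 each), posterior ∝ likelihood:
  Central: 0.02
  West: 0.154
  North: 0.124
  Coastal: 0.21
Total = 0.508.
The ratio is 0.02 / 0.21 (the normalizer cancels) = 0.095.

0.095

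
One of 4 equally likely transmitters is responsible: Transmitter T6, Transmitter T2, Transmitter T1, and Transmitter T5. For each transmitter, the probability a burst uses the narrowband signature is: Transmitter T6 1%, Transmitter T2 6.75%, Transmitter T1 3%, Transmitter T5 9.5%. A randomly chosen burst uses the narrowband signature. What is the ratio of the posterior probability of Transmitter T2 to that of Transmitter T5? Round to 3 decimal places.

Since the prior is uniform, the posterior is proportional to the likelihood:
  Transmitter T6: 0.01
  Transmitter T2: 0.0675
  Transmitter T1: 0.03
  Transmitter T5: 0.095
Sum = 0.2025.
The ratio is 0.0675 / 0.095 (the normalizer cancels) = 0.711.

0.711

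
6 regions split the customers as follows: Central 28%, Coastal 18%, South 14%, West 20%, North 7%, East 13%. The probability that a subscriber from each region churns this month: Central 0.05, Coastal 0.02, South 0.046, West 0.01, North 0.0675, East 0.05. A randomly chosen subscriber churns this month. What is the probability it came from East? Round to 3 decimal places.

Compute prior × likelihood for every hypothesis:
  Central: 0.28 × 0.05 = 0.014
  Coastal: 0.18 × 0.02 = 0.0036
  South: 0.14 × 0.046 = 0.00644
  West: 0.2 × 0.01 = 0.002
  North: 0.07 × 0.0675 = 0.004725
  East: 0.13 × 0.05 = 0.0065
Normalizing constant = 0.037265.
P(East | evidence) = 0.0065 / 0.037265 ≈ 0.174.

0.174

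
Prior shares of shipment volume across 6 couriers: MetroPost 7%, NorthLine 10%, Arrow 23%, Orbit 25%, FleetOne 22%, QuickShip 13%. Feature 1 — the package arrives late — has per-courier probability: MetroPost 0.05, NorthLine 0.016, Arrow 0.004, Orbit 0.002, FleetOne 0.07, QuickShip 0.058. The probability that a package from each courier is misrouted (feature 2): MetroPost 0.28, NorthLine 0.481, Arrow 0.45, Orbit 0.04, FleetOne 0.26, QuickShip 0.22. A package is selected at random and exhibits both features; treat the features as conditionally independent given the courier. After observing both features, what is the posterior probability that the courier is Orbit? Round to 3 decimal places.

0.003

By Bayes' rule, posterior ∝ prior × likelihood:
  MetroPost: 0.07 × 0.05 × 0.28 = 0.00098
  NorthLine: 0.1 × 0.016 × 0.481 = 0.0007696
  Arrow: 0.23 × 0.004 × 0.45 = 0.000414
  Orbit: 0.25 × 0.002 × 0.04 = 0.00002
  FleetOne: 0.22 × 0.07 × 0.26 = 0.004004
  QuickShip: 0.13 × 0.058 × 0.22 = 0.0016588
Normalizing constant = 0.0078464.
P(Orbit | evidence) = 0.00002 / 0.0078464 ≈ 0.003.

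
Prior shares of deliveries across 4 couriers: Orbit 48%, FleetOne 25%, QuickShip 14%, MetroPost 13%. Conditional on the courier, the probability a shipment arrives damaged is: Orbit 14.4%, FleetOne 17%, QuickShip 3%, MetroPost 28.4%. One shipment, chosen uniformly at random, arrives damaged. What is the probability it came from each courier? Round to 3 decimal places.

Orbit 0.453, FleetOne 0.278, QuickShip 0.027, MetroPost 0.242

By Bayes' rule, posterior ∝ prior × likelihood:
  Orbit: 0.48 × 0.144 = 0.06912
  FleetOne: 0.25 × 0.17 = 0.0425
  QuickShip: 0.14 × 0.03 = 0.0042
  MetroPost: 0.13 × 0.284 = 0.03692
Total = 0.15274.
P(Orbit | damaged) = 0.06912/0.15274 ≈ 0.453
P(FleetOne | damaged) = 0.0425/0.15274 ≈ 0.278
P(QuickShip | damaged) = 0.0042/0.15274 ≈ 0.027
P(MetroPost | damaged) = 0.03692/0.15274 ≈ 0.242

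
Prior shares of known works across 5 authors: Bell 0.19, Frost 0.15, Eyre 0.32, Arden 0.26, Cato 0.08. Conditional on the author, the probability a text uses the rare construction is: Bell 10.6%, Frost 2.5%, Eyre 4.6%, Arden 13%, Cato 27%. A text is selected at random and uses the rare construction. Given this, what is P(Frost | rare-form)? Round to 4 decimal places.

0.0399

Prior × likelihood for each hypothesis:
  Bell: 0.19 × 0.106 = 0.02014
  Frost: 0.15 × 0.025 = 0.00375
  Eyre: 0.32 × 0.046 = 0.01472
  Arden: 0.26 × 0.13 = 0.0338
  Cato: 0.08 × 0.27 = 0.0216
Sum = 0.09401.
P(Frost | evidence) = 0.00375 / 0.09401 ≈ 0.0399.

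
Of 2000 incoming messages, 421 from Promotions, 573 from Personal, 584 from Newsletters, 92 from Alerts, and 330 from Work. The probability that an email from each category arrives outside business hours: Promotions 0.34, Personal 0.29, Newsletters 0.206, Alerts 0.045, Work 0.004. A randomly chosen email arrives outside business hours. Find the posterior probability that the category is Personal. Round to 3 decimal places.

0.382

By Bayes' rule, posterior ∝ prior × likelihood:
  Promotions: 0.2105 × 0.34 = 0.07157
  Personal: 0.2865 × 0.29 = 0.083085
  Newsletters: 0.292 × 0.206 = 0.060152
  Alerts: 0.046 × 0.045 = 0.00207
  Work: 0.165 × 0.004 = 0.00066
Sum = 0.217537.
P(Personal | evidence) = 0.083085 / 0.217537 ≈ 0.382.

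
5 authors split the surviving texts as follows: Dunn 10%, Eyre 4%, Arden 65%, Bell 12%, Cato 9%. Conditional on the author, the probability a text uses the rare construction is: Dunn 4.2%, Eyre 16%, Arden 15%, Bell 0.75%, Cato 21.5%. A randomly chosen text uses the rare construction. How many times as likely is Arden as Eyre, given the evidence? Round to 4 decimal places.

By Bayes' rule, posterior ∝ prior × likelihood:
  Dunn: 0.1 × 0.042 = 0.0042
  Eyre: 0.04 × 0.16 = 0.0064
  Arden: 0.65 × 0.15 = 0.0975
  Bell: 0.12 × 0.0075 = 0.0009
  Cato: 0.09 × 0.215 = 0.01935
Sum = 0.12835.
The ratio is 0.0975 / 0.0064 (the normalizer cancels) = 15.2344.

15.2344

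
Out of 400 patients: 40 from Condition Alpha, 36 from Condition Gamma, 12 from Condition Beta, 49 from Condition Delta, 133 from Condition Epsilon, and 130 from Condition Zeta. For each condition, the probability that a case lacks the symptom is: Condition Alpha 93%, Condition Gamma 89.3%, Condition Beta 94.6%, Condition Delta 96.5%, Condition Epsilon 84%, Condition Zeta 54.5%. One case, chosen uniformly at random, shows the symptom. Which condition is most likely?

Taking complements, P(symptomatic | each) = Condition Alpha 0.07, Condition Gamma 0.107, Condition Beta 0.054, Condition Delta 0.035, Condition Epsilon 0.16, Condition Zeta 0.455.
By Bayes' rule, posterior ∝ prior × likelihood:
  Condition Alpha: 0.1 × 0.07 = 0.007
  Condition Gamma: 0.09 × 0.107 = 0.00963
  Condition Beta: 0.03 × 0.054 = 0.00162
  Condition Delta: 0.1225 × 0.035 = 0.0042875
  Condition Epsilon: 0.3325 × 0.16 = 0.0532
  Condition Zeta: 0.325 × 0.455 = 0.147875
Sum = 0.2236125.
Largest term belongs to Condition Zeta, so Condition Zeta is most probable.

Condition Zeta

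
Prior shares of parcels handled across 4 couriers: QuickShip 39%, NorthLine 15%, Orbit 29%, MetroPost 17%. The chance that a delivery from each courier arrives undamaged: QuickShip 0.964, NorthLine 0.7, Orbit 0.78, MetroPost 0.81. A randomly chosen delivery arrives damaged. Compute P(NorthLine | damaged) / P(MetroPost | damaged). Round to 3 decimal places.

1.393

Taking complements, P(damaged | each) = QuickShip 0.036, NorthLine 0.3, Orbit 0.22, MetroPost 0.19.
Unnormalized posteriors (prior × likelihood):
  QuickShip: 0.39 × 0.036 = 0.01404
  NorthLine: 0.15 × 0.3 = 0.045
  Orbit: 0.29 × 0.22 = 0.0638
  MetroPost: 0.17 × 0.19 = 0.0323
Sum = 0.15514.
The ratio is 0.045 / 0.0323 (the normalizer cancels) = 1.393.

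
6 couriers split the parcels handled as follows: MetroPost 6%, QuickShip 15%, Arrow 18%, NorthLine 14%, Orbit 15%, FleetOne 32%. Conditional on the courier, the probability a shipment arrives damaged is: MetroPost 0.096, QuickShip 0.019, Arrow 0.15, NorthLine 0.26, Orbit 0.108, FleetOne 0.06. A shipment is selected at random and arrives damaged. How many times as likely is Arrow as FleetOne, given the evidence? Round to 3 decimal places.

1.406

By Bayes' rule, posterior ∝ prior × likelihood:
  MetroPost: 0.06 × 0.096 = 0.00576
  QuickShip: 0.15 × 0.019 = 0.00285
  Arrow: 0.18 × 0.15 = 0.027
  NorthLine: 0.14 × 0.26 = 0.0364
  Orbit: 0.15 × 0.108 = 0.0162
  FleetOne: 0.32 × 0.06 = 0.0192
Sum = 0.10741.
The ratio is 0.027 / 0.0192 (the normalizer cancels) = 1.406.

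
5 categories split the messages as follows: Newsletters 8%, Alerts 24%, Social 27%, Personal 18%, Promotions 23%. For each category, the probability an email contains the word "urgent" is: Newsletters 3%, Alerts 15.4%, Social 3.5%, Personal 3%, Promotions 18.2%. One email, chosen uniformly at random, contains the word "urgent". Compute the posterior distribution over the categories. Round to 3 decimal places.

Unnormalized posteriors (prior × likelihood):
  Newsletters: 0.08 × 0.03 = 0.0024
  Alerts: 0.24 × 0.154 = 0.03696
  Social: 0.27 × 0.035 = 0.00945
  Personal: 0.18 × 0.03 = 0.0054
  Promotions: 0.23 × 0.182 = 0.04186
Sum = 0.09607.
P(Newsletters | urgent-flag) = 0.0024/0.09607 ≈ 0.025
P(Alerts | urgent-flag) = 0.03696/0.09607 ≈ 0.385
P(Social | urgent-flag) = 0.00945/0.09607 ≈ 0.098
P(Personal | urgent-flag) = 0.0054/0.09607 ≈ 0.056
P(Promotions | urgent-flag) = 0.04186/0.09607 ≈ 0.436
(Check: 0.025+0.385+0.098+0.056+0.436 = 1.000.)

Newsletters 0.025, Alerts 0.385, Social 0.098, Personal 0.056, Promotions 0.436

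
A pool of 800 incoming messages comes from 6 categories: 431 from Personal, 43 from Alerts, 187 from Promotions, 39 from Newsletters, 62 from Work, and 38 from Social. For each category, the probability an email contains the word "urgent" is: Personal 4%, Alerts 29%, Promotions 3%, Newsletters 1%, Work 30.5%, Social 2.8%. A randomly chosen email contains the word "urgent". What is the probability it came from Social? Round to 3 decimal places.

0.019

Prior × likelihood for each hypothesis:
  Personal: 0.53875 × 0.04 = 0.02155
  Alerts: 0.05375 × 0.29 = 0.0155875
  Promotions: 0.23375 × 0.03 = 0.0070125
  Newsletters: 0.04875 × 0.01 = 0.0004875
  Work: 0.0775 × 0.305 = 0.0236375
  Social: 0.0475 × 0.028 = 0.00133
Total = 0.069605.
P(Social | evidence) = 0.00133 / 0.069605 ≈ 0.019.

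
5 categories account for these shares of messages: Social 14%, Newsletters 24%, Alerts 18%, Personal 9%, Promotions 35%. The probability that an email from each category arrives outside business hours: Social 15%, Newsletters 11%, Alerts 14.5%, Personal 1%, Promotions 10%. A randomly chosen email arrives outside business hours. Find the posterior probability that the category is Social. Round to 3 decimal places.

By Bayes' rule, posterior ∝ prior × likelihood:
  Social: 0.14 × 0.15 = 0.021
  Newsletters: 0.24 × 0.11 = 0.0264
  Alerts: 0.18 × 0.145 = 0.0261
  Personal: 0.09 × 0.01 = 0.0009
  Promotions: 0.35 × 0.1 = 0.035
Total = 0.1094.
P(Social | evidence) = 0.021 / 0.1094 ≈ 0.192.

0.192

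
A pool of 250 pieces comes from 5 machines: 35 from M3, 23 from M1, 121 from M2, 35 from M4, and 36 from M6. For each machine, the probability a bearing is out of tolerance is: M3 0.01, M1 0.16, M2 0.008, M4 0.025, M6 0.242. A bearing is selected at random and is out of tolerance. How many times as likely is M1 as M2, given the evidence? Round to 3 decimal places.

Prior × likelihood for each hypothesis:
  M3: 0.14 × 0.01 = 0.0014
  M1: 0.092 × 0.16 = 0.01472
  M2: 0.484 × 0.008 = 0.003872
  M4: 0.14 × 0.025 = 0.0035
  M6: 0.144 × 0.242 = 0.034848
Total = 0.05834.
The ratio is 0.01472 / 0.003872 (the normalizer cancels) = 3.802.

3.802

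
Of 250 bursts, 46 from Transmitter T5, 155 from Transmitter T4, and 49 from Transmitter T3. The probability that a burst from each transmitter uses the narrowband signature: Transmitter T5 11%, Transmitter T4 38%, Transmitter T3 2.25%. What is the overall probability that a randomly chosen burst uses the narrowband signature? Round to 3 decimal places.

0.260

Prior × likelihood for each hypothesis:
  Transmitter T5: 0.184 × 0.11 = 0.02024
  Transmitter T4: 0.62 × 0.38 = 0.2356
  Transmitter T3: 0.196 × 0.0225 = 0.00441
P(narrowband) = 0.02024 + 0.2356 + 0.00441 = 0.26025 → 0.260.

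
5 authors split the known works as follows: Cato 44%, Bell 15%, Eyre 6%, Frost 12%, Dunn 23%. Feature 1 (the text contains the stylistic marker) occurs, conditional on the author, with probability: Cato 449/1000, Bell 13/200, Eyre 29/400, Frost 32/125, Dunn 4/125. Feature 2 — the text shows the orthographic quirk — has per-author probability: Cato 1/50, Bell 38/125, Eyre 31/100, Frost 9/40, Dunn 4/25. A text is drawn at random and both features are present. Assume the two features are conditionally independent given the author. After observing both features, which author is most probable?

Frost

Unnormalized posteriors (prior × likelihood):
  Cato: 0.44 × 0.449 × 0.02 = 0.0039512
  Bell: 0.15 × 0.065 × 0.304 = 0.002964
  Eyre: 0.06 × 0.0725 × 0.31 = 0.0013485
  Frost: 0.12 × 0.256 × 0.225 = 0.006912
  Dunn: 0.23 × 0.032 × 0.16 = 0.0011776
Sum = 0.0163533.
Largest term belongs to Frost, so Frost is most probable.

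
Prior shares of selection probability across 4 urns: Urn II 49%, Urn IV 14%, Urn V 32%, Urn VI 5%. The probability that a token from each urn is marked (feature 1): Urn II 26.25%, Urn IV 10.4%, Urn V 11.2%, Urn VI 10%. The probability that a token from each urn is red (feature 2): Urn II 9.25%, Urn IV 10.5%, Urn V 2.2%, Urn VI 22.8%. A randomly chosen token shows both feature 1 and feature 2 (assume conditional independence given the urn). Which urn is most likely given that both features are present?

By Bayes' rule, posterior ∝ prior × likelihood:
  Urn II: 0.49 × 0.2625 × 0.0925 = 0.0118978125
  Urn IV: 0.14 × 0.104 × 0.105 = 0.0015288
  Urn V: 0.32 × 0.112 × 0.022 = 0.00078848
  Urn VI: 0.05 × 0.1 × 0.228 = 0.00114
Sum = 0.0153550925.
Largest term belongs to Urn II, so Urn II is most probable.

Urn II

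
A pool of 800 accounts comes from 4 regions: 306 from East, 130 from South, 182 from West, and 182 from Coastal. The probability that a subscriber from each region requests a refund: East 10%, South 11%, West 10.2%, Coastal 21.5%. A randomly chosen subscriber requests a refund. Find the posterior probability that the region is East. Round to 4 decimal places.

Prior × likelihood for each hypothesis:
  East: 0.3825 × 0.1 = 0.03825
  South: 0.1625 × 0.11 = 0.017875
  West: 0.2275 × 0.102 = 0.023205
  Coastal: 0.2275 × 0.215 = 0.0489125
Normalizing constant = 0.1282425.
P(East | evidence) = 0.03825 / 0.1282425 ≈ 0.2983.

0.2983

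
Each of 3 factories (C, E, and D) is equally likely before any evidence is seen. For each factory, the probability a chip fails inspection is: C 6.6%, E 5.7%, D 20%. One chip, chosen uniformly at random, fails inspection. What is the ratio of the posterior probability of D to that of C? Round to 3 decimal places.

Since the prior is uniform, the posterior is proportional to the likelihood:
  C: 0.066
  E: 0.057
  D: 0.2
Sum = 0.323.
The ratio is 0.2 / 0.066 (the normalizer cancels) = 3.030.

3.030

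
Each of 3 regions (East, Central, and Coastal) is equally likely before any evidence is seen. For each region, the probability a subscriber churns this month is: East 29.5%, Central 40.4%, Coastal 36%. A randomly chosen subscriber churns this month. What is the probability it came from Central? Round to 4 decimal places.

0.3815

With a uniform prior (1/3 each), posterior ∝ likelihood:
  East: 0.295
  Central: 0.404
  Coastal: 0.36
Normalizing constant = 1.059.
P(Central | evidence) = 0.404 / 1.059 ≈ 0.3815.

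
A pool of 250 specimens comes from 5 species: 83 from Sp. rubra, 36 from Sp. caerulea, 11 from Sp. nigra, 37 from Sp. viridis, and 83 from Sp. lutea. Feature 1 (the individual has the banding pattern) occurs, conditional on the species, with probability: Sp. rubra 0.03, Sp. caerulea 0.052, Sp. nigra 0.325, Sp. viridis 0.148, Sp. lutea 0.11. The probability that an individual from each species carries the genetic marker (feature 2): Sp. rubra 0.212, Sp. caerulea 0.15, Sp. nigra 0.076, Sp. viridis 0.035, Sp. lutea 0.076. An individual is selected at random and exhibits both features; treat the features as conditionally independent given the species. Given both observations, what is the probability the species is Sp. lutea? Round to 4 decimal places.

0.3530

Prior × likelihood for each hypothesis:
  Sp. rubra: 0.332 × 0.03 × 0.212 = 0.00211152
  Sp. caerulea: 0.144 × 0.052 × 0.15 = 0.0011232
  Sp. nigra: 0.044 × 0.325 × 0.076 = 0.0010868
  Sp. viridis: 0.148 × 0.148 × 0.035 = 0.00076664
  Sp. lutea: 0.332 × 0.11 × 0.076 = 0.00277552
Sum = 0.00786368.
P(Sp. lutea | evidence) = 0.00277552 / 0.00786368 ≈ 0.3530.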